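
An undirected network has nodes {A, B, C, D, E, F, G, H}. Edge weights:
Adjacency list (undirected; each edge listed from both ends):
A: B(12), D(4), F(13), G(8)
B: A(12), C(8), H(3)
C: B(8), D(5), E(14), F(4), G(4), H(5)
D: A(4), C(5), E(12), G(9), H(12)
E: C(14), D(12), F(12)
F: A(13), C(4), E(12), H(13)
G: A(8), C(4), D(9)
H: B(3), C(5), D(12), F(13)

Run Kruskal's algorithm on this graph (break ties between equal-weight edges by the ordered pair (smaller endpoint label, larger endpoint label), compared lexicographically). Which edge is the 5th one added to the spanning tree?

Kruskal: consider edges lightest-first.
B–H (3): add — endpoints in different components.
A–D (4): add — endpoints in different components.
C–F (4): add — endpoints in different components.
C–G (4): add — endpoints in different components.
C–D (5): add — endpoints in different components.
C–H (5): add — endpoints in different components.
A–G (8): skip — A and G already connected.
B–C (8): skip — B and C already connected.
D–G (9): skip — D and G already connected.
A–B (12): skip — A and B already connected.
D–E (12): add — endpoints in different components.
The 5th edge added is C–D.

C-D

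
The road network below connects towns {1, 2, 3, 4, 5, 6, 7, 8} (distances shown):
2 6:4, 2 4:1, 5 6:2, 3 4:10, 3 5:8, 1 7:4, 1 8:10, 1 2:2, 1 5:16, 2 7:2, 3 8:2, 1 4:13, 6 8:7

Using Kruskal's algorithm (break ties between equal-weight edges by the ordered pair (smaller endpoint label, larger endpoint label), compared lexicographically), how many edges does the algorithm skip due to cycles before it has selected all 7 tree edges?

1

Kruskal: consider edges lightest-first.
2 4 (1): add — endpoints in different components.
1 2 (2): add — endpoints in different components.
2 7 (2): add — endpoints in different components.
3 8 (2): add — endpoints in different components.
5 6 (2): add — endpoints in different components.
1 7 (4): skip — 1 and 7 already connected.
2 6 (4): add — endpoints in different components.
6 8 (7): add — endpoints in different components.
Edges rejected before the tree was complete: 1.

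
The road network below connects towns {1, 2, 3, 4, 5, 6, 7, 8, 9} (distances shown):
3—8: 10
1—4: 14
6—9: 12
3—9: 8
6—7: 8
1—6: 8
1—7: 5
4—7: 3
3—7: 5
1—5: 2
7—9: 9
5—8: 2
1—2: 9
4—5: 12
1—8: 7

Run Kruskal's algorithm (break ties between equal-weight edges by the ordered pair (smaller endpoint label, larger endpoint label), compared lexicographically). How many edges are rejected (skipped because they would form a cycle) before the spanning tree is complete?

2

Sort edges by weight, then run Kruskal:
1—5 (2): add — endpoints in different components.
5—8 (2): add — endpoints in different components.
4—7 (3): add — endpoints in different components.
1—7 (5): add — endpoints in different components.
3—7 (5): add — endpoints in different components.
1—8 (7): skip — 1 and 8 already connected.
1—6 (8): add — endpoints in different components.
3—9 (8): add — endpoints in different components.
6—7 (8): skip — 6 and 7 already connected.
1—2 (9): add — endpoints in different components.
Edges rejected before the tree was complete: 2.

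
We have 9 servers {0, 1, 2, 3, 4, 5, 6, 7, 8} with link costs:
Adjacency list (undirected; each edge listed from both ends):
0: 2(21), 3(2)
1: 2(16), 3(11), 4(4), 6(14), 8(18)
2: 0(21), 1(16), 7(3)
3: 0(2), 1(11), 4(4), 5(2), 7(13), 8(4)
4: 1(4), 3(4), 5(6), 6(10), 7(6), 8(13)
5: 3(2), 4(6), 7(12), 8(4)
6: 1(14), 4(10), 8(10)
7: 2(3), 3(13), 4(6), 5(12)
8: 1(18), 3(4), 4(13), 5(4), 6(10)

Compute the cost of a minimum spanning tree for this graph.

Sort edges by weight, then run Kruskal:
0 3 (2): add — endpoints in different components.
3 5 (2): add — endpoints in different components.
2 7 (3): add — endpoints in different components.
1 4 (4): add — endpoints in different components.
3 4 (4): add — endpoints in different components.
3 8 (4): add — endpoints in different components.
5 8 (4): skip — 5 and 8 already connected.
4 5 (6): skip — 4 and 5 already connected.
4 7 (6): add — endpoints in different components.
4 6 (10): add — endpoints in different components.
MST edges: 0 3, 3 5, 2 7, 1 4, 3 4, 3 8, 4 7, 4 6; total weight 2+2+3+4+4+4+6+10 = 35.

35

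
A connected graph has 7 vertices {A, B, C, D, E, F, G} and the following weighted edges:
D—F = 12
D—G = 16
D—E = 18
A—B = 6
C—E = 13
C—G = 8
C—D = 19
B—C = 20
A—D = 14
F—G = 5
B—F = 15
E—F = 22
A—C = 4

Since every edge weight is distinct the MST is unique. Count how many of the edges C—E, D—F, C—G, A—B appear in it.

Kruskal: consider edges lightest-first.
A—C (4): add — endpoints in different components.
F—G (5): add — endpoints in different components.
A—B (6): add — endpoints in different components.
C—G (8): add — endpoints in different components.
D—F (12): add — endpoints in different components.
C—E (13): add — endpoints in different components.
MST edge set: {A—C, F—G, A—B, C—G, D—F, C—E}.
Of the listed edges, {C—E, D—F, C—G, A—B} are in the MST → 4.

4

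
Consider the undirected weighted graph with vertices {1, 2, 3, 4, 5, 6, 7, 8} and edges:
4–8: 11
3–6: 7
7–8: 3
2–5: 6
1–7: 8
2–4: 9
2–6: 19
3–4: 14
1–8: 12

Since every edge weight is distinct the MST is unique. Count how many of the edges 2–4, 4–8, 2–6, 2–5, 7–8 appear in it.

Kruskal's algorithm — process edges by increasing weight (ties by edge label):
7–8 (3): add — endpoints in different components.
2–5 (6): add — endpoints in different components.
3–6 (7): add — endpoints in different components.
1–7 (8): add — endpoints in different components.
2–4 (9): add — endpoints in different components.
4–8 (11): add — endpoints in different components.
1–8 (12): skip — 1 and 8 already connected.
3–4 (14): add — endpoints in different components.
MST edge set: {7–8, 2–5, 3–6, 1–7, 2–4, 4–8, 3–4}.
Of the listed edges, {2–4, 4–8, 2–5, 7–8} are in the MST → 4.

4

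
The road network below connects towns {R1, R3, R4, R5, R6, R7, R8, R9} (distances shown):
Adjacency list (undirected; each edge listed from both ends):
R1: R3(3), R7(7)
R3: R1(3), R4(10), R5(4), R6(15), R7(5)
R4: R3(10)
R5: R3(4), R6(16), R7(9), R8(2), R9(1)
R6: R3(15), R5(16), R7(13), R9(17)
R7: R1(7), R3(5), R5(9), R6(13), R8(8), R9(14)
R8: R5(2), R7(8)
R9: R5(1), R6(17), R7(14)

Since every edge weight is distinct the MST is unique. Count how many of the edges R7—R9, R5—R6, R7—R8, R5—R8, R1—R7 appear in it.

Kruskal: consider edges lightest-first.
R5—R9 (1): add — endpoints in different components.
R5—R8 (2): add — endpoints in different components.
R1—R3 (3): add — endpoints in different components.
R3—R5 (4): add — endpoints in different components.
R3—R7 (5): add — endpoints in different components.
R1—R7 (7): skip — R7 and R1 already connected.
R7—R8 (8): skip — R8 and R7 already connected.
R5—R7 (9): skip — R5 and R7 already connected.
R3—R4 (10): add — endpoints in different components.
R6—R7 (13): add — endpoints in different components.
MST edge set: {R5—R9, R5—R8, R1—R3, R3—R5, R3—R7, R3—R4, R6—R7}.
Of the listed edges, {R5—R8} are in the MST → 1.

1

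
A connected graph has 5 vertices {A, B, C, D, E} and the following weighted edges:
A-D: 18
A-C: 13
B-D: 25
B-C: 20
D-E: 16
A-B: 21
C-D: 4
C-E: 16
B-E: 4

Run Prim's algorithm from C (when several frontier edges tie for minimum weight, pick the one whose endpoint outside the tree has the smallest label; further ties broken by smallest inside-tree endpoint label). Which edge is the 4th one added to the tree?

Prim's algorithm from C:
Step 1: frontier [C-D 4, A-C 13, C-E 16, B-C 20] → take C-D (4); add D.
Step 2: frontier [A-C 13, C-E 16, B-C 20, D-E 16, A-D 18, B-D 25] → take A-C (13); add A.
Step 3: frontier [A-B 21, C-E 16, B-C 20, D-E 16, B-D 25] → take C-E (16); add E.
Step 4: frontier [A-B 21, B-C 20, B-D 25, B-E 4] → take B-E (4); add B.
The 4th edge added is B-E.

B-E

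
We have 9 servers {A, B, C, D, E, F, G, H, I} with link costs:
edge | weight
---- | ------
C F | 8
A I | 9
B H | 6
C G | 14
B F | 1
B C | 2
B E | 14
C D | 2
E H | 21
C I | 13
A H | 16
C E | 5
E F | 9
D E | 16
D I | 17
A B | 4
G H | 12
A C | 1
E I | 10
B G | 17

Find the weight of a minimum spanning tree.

38

Prim, starting at C.
Step 1: cheapest edge leaving the tree is A C (1); add A.
Step 2: cheapest edge leaving the tree is B C (2); add B.
Step 3: cheapest edge leaving the tree is B F (1); add F.
Step 4: cheapest edge leaving the tree is C D (2); add D.
Step 5: cheapest edge leaving the tree is C E (5); add E.
Step 6: cheapest edge leaving the tree is B H (6); add H.
Step 7: cheapest edge leaving the tree is A I (9); add I.
Step 8: cheapest edge leaving the tree is G H (12); add G.
MST edges: A C, B C, B F, C D, C E, B H, A I, G H; total weight 1+2+1+2+5+6+9+12 = 38.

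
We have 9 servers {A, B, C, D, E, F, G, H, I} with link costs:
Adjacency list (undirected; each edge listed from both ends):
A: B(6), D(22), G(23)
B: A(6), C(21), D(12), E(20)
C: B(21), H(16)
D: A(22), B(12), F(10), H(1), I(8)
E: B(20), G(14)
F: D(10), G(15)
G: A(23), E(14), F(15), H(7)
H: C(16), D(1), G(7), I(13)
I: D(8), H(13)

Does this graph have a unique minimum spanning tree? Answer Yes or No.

Yes

Kruskal: consider edges lightest-first.
D-H (1): add — endpoints in different components.
A-B (6): add — endpoints in different components.
G-H (7): add — endpoints in different components.
D-I (8): add — endpoints in different components.
D-F (10): add — endpoints in different components.
B-D (12): add — endpoints in different components.
H-I (13): skip — H and I already connected.
E-G (14): add — endpoints in different components.
F-G (15): skip — F and G already connected.
C-H (16): add — endpoints in different components.
Every non-tree edge has weight strictly greater than the heaviest edge on the tree path between its endpoints, so the MST is unique.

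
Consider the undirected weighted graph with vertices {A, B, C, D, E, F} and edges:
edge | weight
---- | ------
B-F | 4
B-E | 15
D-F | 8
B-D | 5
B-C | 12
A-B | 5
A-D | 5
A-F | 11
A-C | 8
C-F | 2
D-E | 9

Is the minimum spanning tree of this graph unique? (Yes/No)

No

Kruskal's algorithm — process edges by increasing weight (ties by edge label):
C-F (2): add. Components now {A} {B} {C,F} {D} {E}
B-F (4): add. Components now {A} {B,C,F} {D} {E}
A-B (5): add. Components now {A,B,C,F} {D} {E}
A-D (5): add. Components now {A,B,C,D,F} {E}
B-D (5): skip — B and D already connected.
A-C (8): skip — A and C already connected.
D-F (8): skip — D and F already connected.
D-E (9): add. Components now {A,B,C,D,E,F}
Non-tree edge B-D has weight 5, equal to the heaviest edge on its tree cycle — swapping gives another MST of the same weight. Not unique.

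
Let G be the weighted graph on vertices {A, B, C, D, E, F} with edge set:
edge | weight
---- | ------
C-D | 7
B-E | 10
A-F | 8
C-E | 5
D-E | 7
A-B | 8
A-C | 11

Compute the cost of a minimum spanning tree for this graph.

38

Sort edges by weight, then run Kruskal:
C-E (5): add. Components now {A} {B} {C,E} {D} {F}
C-D (7): add. Components now {A} {B} {C,D,E} {F}
D-E (7): skip — D and E already connected.
A-B (8): add. Components now {A,B} {C,D,E} {F}
A-F (8): add. Components now {A,B,F} {C,D,E}
B-E (10): add. Components now {A,B,C,D,E,F}
MST edges: C-E, C-D, A-B, A-F, B-E; total weight 5+7+8+8+10 = 38.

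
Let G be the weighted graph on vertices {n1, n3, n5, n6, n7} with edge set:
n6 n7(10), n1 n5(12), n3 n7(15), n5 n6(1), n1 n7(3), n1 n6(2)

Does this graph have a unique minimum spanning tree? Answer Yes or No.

Yes

Kruskal's algorithm — process edges by increasing weight (ties by edge label):
n5 n6 (1): add — endpoints in different components.
n1 n6 (2): add — endpoints in different components.
n1 n7 (3): add — endpoints in different components.
n6 n7 (10): skip — n7 and n6 already connected.
n1 n5 (12): skip — n1 and n5 already connected.
n3 n7 (15): add — endpoints in different components.
Every non-tree edge has weight strictly greater than the heaviest edge on the tree path between its endpoints, so the MST is unique.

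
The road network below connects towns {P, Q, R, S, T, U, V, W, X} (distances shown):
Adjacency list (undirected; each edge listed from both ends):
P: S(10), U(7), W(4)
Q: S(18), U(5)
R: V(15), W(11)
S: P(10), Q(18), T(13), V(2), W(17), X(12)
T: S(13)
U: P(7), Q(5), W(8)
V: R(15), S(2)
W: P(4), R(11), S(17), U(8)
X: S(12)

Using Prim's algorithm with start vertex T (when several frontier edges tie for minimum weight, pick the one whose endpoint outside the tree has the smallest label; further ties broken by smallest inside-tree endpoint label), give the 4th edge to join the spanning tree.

Prim's algorithm from T:
Step 1: cheapest edge leaving the tree is S-T (13); add S.
Step 2: cheapest edge leaving the tree is S-V (2); add V.
Step 3: cheapest edge leaving the tree is P-S (10); add P.
Step 4: cheapest edge leaving the tree is P-W (4); add W.
Step 5: cheapest edge leaving the tree is P-U (7); add U.
Step 6: cheapest edge leaving the tree is Q-U (5); add Q.
Step 7: cheapest edge leaving the tree is R-W (11); add R.
Step 8: cheapest edge leaving the tree is S-X (12); add X.
The 4th edge added is P-W.

P-W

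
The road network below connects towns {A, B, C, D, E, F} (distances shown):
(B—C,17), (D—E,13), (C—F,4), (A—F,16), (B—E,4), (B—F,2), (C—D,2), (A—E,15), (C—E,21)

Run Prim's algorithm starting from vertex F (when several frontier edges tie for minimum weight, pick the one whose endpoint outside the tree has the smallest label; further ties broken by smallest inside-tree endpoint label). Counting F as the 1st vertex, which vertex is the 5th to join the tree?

Prim, starting at F.
Step 1: cheapest edge leaving the tree is B—F (2); add B.
Step 2: cheapest edge leaving the tree is C—F (4); add C.
Step 3: cheapest edge leaving the tree is C—D (2); add D.
Step 4: cheapest edge leaving the tree is B—E (4); add E.
Step 5: cheapest edge leaving the tree is A—E (15); add A.
Vertex order: F, B, C, D, E, A. The 5th vertex is E.

E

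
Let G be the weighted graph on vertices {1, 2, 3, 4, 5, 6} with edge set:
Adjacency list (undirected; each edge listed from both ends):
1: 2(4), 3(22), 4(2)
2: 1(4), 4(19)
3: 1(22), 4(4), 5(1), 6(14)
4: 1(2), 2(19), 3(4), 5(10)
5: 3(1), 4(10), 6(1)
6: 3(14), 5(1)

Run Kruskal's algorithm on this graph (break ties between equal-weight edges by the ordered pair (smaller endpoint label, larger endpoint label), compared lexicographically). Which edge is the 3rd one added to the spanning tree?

Sort edges by weight, then run Kruskal:
3—5 (1): add — endpoints in different components.
5—6 (1): add — endpoints in different components.
1—4 (2): add — endpoints in different components.
1—2 (4): add — endpoints in different components.
3—4 (4): add — endpoints in different components.
The 3rd edge added is 1—4.

1-4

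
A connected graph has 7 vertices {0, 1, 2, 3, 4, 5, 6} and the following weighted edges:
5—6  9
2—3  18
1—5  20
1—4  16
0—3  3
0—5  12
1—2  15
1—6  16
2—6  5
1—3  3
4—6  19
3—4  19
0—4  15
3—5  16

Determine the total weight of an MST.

47

Kruskal's algorithm — process edges by increasing weight (ties by edge label):
0—3 (3): add. Components now {0,3} {1} {2} {4} {5} {6}
1—3 (3): add. Components now {0,1,3} {2} {4} {5} {6}
2—6 (5): add. Components now {0,1,3} {2,6} {4} {5}
5—6 (9): add. Components now {0,1,3} {2,5,6} {4}
0—5 (12): add. Components now {0,1,2,3,5,6} {4}
0—4 (15): add. Components now {0,1,2,3,4,5,6}
MST edges: 0—3, 1—3, 2—6, 5—6, 0—5, 0—4; total weight 3+3+5+9+12+15 = 47.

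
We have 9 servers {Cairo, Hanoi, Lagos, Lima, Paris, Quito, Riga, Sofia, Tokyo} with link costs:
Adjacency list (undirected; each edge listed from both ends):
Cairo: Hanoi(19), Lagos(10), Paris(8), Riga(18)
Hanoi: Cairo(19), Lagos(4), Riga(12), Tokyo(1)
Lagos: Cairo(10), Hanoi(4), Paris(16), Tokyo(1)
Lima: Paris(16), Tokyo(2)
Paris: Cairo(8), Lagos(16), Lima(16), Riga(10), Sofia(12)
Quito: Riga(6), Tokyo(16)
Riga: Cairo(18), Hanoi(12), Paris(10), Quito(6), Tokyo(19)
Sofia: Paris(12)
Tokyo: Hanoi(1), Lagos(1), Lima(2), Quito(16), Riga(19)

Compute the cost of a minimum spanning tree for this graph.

50

Sort edges by weight, then run Kruskal:
Hanoi–Tokyo (1): add — endpoints in different components.
Lagos–Tokyo (1): add — endpoints in different components.
Lima–Tokyo (2): add — endpoints in different components.
Hanoi–Lagos (4): skip — Lagos and Hanoi already connected.
Quito–Riga (6): add — endpoints in different components.
Cairo–Paris (8): add — endpoints in different components.
Cairo–Lagos (10): add — endpoints in different components.
Paris–Riga (10): add — endpoints in different components.
Hanoi–Riga (12): skip — Hanoi and Riga already connected.
Paris–Sofia (12): add — endpoints in different components.
MST edges: Hanoi–Tokyo, Lagos–Tokyo, Lima–Tokyo, Quito–Riga, Cairo–Paris, Cairo–Lagos, Paris–Riga, Paris–Sofia; total weight 1+1+2+6+8+10+10+12 = 50.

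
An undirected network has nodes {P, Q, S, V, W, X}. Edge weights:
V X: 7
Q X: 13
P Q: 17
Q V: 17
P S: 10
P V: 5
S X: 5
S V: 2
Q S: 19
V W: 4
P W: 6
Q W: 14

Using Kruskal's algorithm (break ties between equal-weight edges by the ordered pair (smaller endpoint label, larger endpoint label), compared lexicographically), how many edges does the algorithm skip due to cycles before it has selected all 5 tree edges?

Sort edges by weight, then run Kruskal:
S V (2): add. Components now {X} {S,V} {W} {P} {Q}
V W (4): add. Components now {X} {S,V,W} {P} {Q}
P V (5): add. Components now {X} {P,S,V,W} {Q}
S X (5): add. Components now {P,S,V,W,X} {Q}
P W (6): skip — W and P already connected.
V X (7): skip — X and V already connected.
P S (10): skip — S and P already connected.
Q X (13): add. Components now {P,Q,S,V,W,X}
Edges rejected before the tree was complete: 3.

3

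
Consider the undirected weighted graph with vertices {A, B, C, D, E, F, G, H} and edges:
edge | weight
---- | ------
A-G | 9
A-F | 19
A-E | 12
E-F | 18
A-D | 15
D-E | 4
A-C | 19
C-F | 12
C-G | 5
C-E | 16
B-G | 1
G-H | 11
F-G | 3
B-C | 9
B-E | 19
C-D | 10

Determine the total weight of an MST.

Kruskal: consider edges lightest-first.
B-G (1): add — endpoints in different components.
F-G (3): add — endpoints in different components.
D-E (4): add — endpoints in different components.
C-G (5): add — endpoints in different components.
A-G (9): add — endpoints in different components.
B-C (9): skip — B and C already connected.
C-D (10): add — endpoints in different components.
G-H (11): add — endpoints in different components.
MST edges: B-G, F-G, D-E, C-G, A-G, C-D, G-H; total weight 1+3+4+5+9+10+11 = 43.

43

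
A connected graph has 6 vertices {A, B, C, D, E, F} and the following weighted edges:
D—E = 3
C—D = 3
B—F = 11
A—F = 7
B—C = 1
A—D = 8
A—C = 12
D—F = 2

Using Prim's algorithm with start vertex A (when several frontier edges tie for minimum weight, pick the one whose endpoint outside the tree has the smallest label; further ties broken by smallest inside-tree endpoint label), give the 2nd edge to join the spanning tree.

D-F

Prim, starting at A.
Step 1: frontier [A—F 7, A—D 8, A—C 12] → take A—F (7); add F.
Step 2: frontier [A—D 8, A—C 12, D—F 2, B—F 11] → take D—F (2); add D.
Step 3: frontier [A—C 12, C—D 3, D—E 3, B—F 11] → take C—D (3); add C.
Step 4: frontier [B—C 1, D—E 3, B—F 11] → take B—C (1); add B.
Step 5: frontier [D—E 3] → take D—E (3); add E.
The 2nd edge added is D—F.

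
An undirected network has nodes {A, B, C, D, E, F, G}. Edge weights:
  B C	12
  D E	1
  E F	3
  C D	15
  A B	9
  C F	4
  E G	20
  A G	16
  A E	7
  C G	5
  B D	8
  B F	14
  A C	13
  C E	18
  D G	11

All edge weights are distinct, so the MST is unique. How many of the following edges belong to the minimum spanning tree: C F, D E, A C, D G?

2

Kruskal's algorithm — process edges by increasing weight (ties by edge label):
D E (1): add. Components now {A} {B} {C} {D,E} {F} {G}
E F (3): add. Components now {A} {B} {C} {D,E,F} {G}
C F (4): add. Components now {A} {B} {C,D,E,F} {G}
C G (5): add. Components now {A} {B} {C,D,E,F,G}
A E (7): add. Components now {A,C,D,E,F,G} {B}
B D (8): add. Components now {A,B,C,D,E,F,G}
MST edge set: {D E, E F, C F, C G, A E, B D}.
Of the listed edges, {C F, D E} are in the MST → 2.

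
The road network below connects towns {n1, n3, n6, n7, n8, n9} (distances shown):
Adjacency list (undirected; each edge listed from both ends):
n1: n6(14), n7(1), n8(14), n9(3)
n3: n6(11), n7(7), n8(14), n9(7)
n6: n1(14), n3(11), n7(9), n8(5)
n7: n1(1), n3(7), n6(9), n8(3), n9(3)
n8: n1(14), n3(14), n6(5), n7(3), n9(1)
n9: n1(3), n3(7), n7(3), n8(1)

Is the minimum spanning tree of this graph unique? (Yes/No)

Kruskal's algorithm — process edges by increasing weight (ties by edge label):
n1–n7 (1): add — endpoints in different components.
n8–n9 (1): add — endpoints in different components.
n1–n9 (3): add — endpoints in different components.
n7–n8 (3): skip — n8 and n7 already connected.
n7–n9 (3): skip — n9 and n7 already connected.
n6–n8 (5): add — endpoints in different components.
n3–n7 (7): add — endpoints in different components.
Non-tree edge n3–n9 has weight 7, equal to the heaviest edge on its tree cycle — swapping gives another MST of the same weight. Not unique.

No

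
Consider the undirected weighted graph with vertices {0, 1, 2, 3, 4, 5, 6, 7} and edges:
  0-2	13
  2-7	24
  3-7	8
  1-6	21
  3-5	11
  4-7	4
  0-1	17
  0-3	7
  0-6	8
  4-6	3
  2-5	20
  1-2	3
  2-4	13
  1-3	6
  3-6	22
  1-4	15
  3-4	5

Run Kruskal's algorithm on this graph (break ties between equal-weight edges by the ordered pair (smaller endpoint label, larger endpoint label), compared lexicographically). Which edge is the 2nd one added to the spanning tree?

Kruskal: consider edges lightest-first.
1-2 (3): add — endpoints in different components.
4-6 (3): add — endpoints in different components.
4-7 (4): add — endpoints in different components.
3-4 (5): add — endpoints in different components.
1-3 (6): add — endpoints in different components.
0-3 (7): add — endpoints in different components.
0-6 (8): skip — 0 and 6 already connected.
3-7 (8): skip — 3 and 7 already connected.
3-5 (11): add — endpoints in different components.
The 2nd edge added is 4-6.

4-6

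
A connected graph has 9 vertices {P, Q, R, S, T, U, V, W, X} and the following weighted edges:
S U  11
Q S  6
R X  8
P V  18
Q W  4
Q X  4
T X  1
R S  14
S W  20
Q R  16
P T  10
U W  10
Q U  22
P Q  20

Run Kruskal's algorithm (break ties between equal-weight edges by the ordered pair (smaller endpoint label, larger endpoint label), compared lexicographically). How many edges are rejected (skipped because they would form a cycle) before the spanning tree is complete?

3

Kruskal's algorithm — process edges by increasing weight (ties by edge label):
T X (1): add — endpoints in different components.
Q W (4): add — endpoints in different components.
Q X (4): add — endpoints in different components.
Q S (6): add — endpoints in different components.
R X (8): add — endpoints in different components.
P T (10): add — endpoints in different components.
U W (10): add — endpoints in different components.
S U (11): skip — U and S already connected.
R S (14): skip — S and R already connected.
Q R (16): skip — R and Q already connected.
P V (18): add — endpoints in different components.
Edges rejected before the tree was complete: 3.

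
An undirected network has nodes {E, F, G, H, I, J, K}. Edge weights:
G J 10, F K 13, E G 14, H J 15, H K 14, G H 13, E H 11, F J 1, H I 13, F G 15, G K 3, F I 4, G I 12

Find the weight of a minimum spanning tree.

Prim, starting at I.
Step 1: frontier [F I 4, G I 12, H I 13] → take F I (4); add F.
Step 2: frontier [F J 1, F K 13, F G 15, G I 12, H I 13] → take F J (1); add J.
Step 3: frontier [F K 13, F G 15, G I 12, H I 13, G J 10, H J 15] → take G J (10); add G.
Step 4: frontier [F K 13, G K 3, G H 13, E G 14, H I 13, H J 15] → take G K (3); add K.
Step 5: frontier [G H 13, E G 14, H I 13, H J 15, H K 14] → take G H (13); add H.
Step 6: frontier [E G 14, E H 11] → take E H (11); add E.
MST edges: F I, F J, G J, G K, G H, E H; total weight 4+1+10+3+13+11 = 42.

42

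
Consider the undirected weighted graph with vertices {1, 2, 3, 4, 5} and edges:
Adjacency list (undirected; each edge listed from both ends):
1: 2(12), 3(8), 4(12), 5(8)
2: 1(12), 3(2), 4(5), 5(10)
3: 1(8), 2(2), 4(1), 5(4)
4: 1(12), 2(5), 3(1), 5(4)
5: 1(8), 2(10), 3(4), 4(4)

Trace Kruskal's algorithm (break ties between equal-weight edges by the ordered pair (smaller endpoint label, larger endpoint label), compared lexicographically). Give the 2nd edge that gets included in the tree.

Kruskal's algorithm — process edges by increasing weight (ties by edge label):
3 4 (1): add — endpoints in different components.
2 3 (2): add — endpoints in different components.
3 5 (4): add — endpoints in different components.
4 5 (4): skip — 4 and 5 already connected.
2 4 (5): skip — 2 and 4 already connected.
1 3 (8): add — endpoints in different components.
The 2nd edge added is 2 3.

2-3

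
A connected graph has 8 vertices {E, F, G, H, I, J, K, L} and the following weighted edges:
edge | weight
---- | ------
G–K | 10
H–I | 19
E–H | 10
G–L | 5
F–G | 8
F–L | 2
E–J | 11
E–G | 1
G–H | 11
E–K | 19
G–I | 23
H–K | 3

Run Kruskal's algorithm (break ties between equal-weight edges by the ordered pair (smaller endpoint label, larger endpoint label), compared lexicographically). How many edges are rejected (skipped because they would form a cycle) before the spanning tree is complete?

4

Sort edges by weight, then run Kruskal:
E–G (1): add — endpoints in different components.
F–L (2): add — endpoints in different components.
H–K (3): add — endpoints in different components.
G–L (5): add — endpoints in different components.
F–G (8): skip — F and G already connected.
E–H (10): add — endpoints in different components.
G–K (10): skip — G and K already connected.
E–J (11): add — endpoints in different components.
G–H (11): skip — G and H already connected.
E–K (19): skip — E and K already connected.
H–I (19): add — endpoints in different components.
Edges rejected before the tree was complete: 4.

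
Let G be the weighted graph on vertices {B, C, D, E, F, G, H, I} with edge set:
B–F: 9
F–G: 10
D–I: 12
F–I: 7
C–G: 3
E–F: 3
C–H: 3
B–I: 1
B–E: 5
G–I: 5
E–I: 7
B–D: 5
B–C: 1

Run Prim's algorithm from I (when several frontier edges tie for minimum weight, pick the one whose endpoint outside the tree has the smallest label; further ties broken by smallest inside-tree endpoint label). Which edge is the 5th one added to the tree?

B-D

Prim, starting at I.
Step 1: cheapest edge leaving the tree is B–I (1); add B.
Step 2: cheapest edge leaving the tree is B–C (1); add C.
Step 3: cheapest edge leaving the tree is C–G (3); add G.
Step 4: cheapest edge leaving the tree is C–H (3); add H.
Step 5: cheapest edge leaving the tree is B–D (5); add D.
Step 6: cheapest edge leaving the tree is B–E (5); add E.
Step 7: cheapest edge leaving the tree is E–F (3); add F.
The 5th edge added is B–D.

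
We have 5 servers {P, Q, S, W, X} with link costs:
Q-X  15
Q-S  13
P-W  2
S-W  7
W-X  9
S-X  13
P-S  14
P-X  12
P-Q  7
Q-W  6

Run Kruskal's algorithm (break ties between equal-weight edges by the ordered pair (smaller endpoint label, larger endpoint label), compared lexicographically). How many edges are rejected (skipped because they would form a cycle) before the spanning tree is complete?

1

Kruskal: consider edges lightest-first.
P-W (2): add. Components now {S} {P,W} {Q} {X}
Q-W (6): add. Components now {S} {P,Q,W} {X}
P-Q (7): skip — Q and P already connected.
S-W (7): add. Components now {P,Q,S,W} {X}
W-X (9): add. Components now {P,Q,S,W,X}
Edges rejected before the tree was complete: 1.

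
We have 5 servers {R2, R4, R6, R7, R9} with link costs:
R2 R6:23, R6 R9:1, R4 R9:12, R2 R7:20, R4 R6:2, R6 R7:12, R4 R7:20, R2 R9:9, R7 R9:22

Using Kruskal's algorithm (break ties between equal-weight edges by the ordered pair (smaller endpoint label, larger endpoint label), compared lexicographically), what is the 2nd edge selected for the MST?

R4-R6

Kruskal: consider edges lightest-first.
R6 R9 (1): add — endpoints in different components.
R4 R6 (2): add — endpoints in different components.
R2 R9 (9): add — endpoints in different components.
R4 R9 (12): skip — R9 and R4 already connected.
R6 R7 (12): add — endpoints in different components.
The 2nd edge added is R4 R6.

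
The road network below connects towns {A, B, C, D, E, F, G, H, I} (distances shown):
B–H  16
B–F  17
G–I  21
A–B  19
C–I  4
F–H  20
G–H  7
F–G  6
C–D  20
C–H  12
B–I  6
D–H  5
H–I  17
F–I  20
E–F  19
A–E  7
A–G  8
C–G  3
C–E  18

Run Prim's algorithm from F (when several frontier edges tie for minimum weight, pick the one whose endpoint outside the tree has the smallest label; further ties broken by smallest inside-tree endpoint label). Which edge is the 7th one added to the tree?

Prim's algorithm from F:
Step 1: cheapest edge leaving the tree is F–G (6); add G.
Step 2: cheapest edge leaving the tree is C–G (3); add C.
Step 3: cheapest edge leaving the tree is C–I (4); add I.
Step 4: cheapest edge leaving the tree is B–I (6); add B.
Step 5: cheapest edge leaving the tree is G–H (7); add H.
Step 6: cheapest edge leaving the tree is D–H (5); add D.
Step 7: cheapest edge leaving the tree is A–G (8); add A.
Step 8: cheapest edge leaving the tree is A–E (7); add E.
The 7th edge added is A–G.

A-G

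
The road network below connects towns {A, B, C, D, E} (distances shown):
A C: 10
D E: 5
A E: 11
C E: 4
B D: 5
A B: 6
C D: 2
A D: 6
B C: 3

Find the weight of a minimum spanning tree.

Sort edges by weight, then run Kruskal:
C D (2): add — endpoints in different components.
B C (3): add — endpoints in different components.
C E (4): add — endpoints in different components.
B D (5): skip — B and D already connected.
D E (5): skip — D and E already connected.
A B (6): add — endpoints in different components.
MST edges: C D, B C, C E, A B; total weight 2+3+4+6 = 15.

15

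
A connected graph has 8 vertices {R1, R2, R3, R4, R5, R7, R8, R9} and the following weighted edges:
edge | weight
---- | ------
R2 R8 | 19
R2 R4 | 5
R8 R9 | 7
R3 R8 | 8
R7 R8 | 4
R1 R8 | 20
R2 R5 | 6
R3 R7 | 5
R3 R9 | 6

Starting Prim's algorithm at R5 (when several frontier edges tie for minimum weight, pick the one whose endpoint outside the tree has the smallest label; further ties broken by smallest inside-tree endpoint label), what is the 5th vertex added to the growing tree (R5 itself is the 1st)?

R7

Grow the tree from R5 using Prim:
Step 1: cheapest edge leaving the tree is R2 R5 (6); add R2.
Step 2: cheapest edge leaving the tree is R2 R4 (5); add R4.
Step 3: cheapest edge leaving the tree is R2 R8 (19); add R8.
Step 4: cheapest edge leaving the tree is R7 R8 (4); add R7.
Step 5: cheapest edge leaving the tree is R3 R7 (5); add R3.
Step 6: cheapest edge leaving the tree is R3 R9 (6); add R9.
Step 7: cheapest edge leaving the tree is R1 R8 (20); add R1.
Vertex order: R5, R2, R4, R8, R7, R3, R9, R1. The 5th vertex is R7.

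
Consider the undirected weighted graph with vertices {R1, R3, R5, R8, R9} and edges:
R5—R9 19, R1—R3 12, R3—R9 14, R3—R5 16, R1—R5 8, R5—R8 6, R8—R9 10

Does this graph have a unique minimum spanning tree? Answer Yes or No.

Yes

Sort edges by weight, then run Kruskal:
R5—R8 (6): add. Components now {R9} {R1} {R5,R8} {R3}
R1—R5 (8): add. Components now {R9} {R1,R5,R8} {R3}
R8—R9 (10): add. Components now {R1,R5,R8,R9} {R3}
R1—R3 (12): add. Components now {R1,R3,R5,R8,R9}
Every non-tree edge has weight strictly greater than the heaviest edge on the tree path between its endpoints, so the MST is unique.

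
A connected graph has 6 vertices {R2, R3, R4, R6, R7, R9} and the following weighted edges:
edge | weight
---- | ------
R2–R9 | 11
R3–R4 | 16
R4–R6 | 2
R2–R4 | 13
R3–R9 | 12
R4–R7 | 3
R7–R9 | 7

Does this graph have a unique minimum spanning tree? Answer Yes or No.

Yes

Kruskal's algorithm — process edges by increasing weight (ties by edge label):
R4–R6 (2): add. Components now {R3} {R4,R6} {R9} {R7} {R2}
R4–R7 (3): add. Components now {R3} {R4,R6,R7} {R9} {R2}
R7–R9 (7): add. Components now {R3} {R4,R6,R7,R9} {R2}
R2–R9 (11): add. Components now {R3} {R2,R4,R6,R7,R9}
R3–R9 (12): add. Components now {R2,R3,R4,R6,R7,R9}
Every non-tree edge has weight strictly greater than the heaviest edge on the tree path between its endpoints, so the MST is unique.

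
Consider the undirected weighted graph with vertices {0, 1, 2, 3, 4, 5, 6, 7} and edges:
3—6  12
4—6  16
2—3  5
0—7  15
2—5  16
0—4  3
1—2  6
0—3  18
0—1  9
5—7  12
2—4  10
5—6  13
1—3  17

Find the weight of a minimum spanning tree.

60

Prim, starting at 5.
Step 1: frontier [5—7 12, 5—6 13, 2—5 16] → take 5—7 (12); add 7.
Step 2: frontier [5—6 13, 2—5 16, 0—7 15] → take 5—6 (13); add 6.
Step 3: frontier [2—5 16, 3—6 12, 4—6 16, 0—7 15] → take 3—6 (12); add 3.
Step 4: frontier [2—3 5, 1—3 17, 0—3 18, 2—5 16, 4—6 16, 0—7 15] → take 2—3 (5); add 2.
Step 5: frontier [1—2 6, 2—4 10, 1—3 17, 0—3 18, 4—6 16, 0—7 15] → take 1—2 (6); add 1.
Step 6: frontier [0—1 9, 2—4 10, 0—3 18, 4—6 16, 0—7 15] → take 0—1 (9); add 0.
Step 7: frontier [0—4 3, 2—4 10, 4—6 16] → take 0—4 (3); add 4.
MST edges: 5—7, 5—6, 3—6, 2—3, 1—2, 0—1, 0—4; total weight 12+13+12+5+6+9+3 = 60.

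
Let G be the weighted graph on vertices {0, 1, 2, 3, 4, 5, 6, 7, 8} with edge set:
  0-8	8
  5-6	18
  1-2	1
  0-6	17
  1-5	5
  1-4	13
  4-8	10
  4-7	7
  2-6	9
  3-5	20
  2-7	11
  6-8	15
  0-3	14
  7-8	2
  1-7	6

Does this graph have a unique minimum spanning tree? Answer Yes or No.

Kruskal: consider edges lightest-first.
1-2 (1): add — endpoints in different components.
7-8 (2): add — endpoints in different components.
1-5 (5): add — endpoints in different components.
1-7 (6): add — endpoints in different components.
4-7 (7): add — endpoints in different components.
0-8 (8): add — endpoints in different components.
2-6 (9): add — endpoints in different components.
4-8 (10): skip — 4 and 8 already connected.
2-7 (11): skip — 2 and 7 already connected.
1-4 (13): skip — 1 and 4 already connected.
0-3 (14): add — endpoints in different components.
Every non-tree edge has weight strictly greater than the heaviest edge on the tree path between its endpoints, so the MST is unique.

Yes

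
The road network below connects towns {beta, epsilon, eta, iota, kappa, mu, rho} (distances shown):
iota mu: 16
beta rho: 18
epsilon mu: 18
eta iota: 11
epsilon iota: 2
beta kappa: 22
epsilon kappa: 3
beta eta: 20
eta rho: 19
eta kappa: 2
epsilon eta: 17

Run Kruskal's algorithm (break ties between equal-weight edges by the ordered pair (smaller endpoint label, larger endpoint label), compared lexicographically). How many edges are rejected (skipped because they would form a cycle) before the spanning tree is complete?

3

Kruskal's algorithm — process edges by increasing weight (ties by edge label):
epsilon iota (2): add. Components now {kappa} {rho} {mu} {beta} {epsilon,iota} {eta}
eta kappa (2): add. Components now {eta,kappa} {rho} {mu} {beta} {epsilon,iota}
epsilon kappa (3): add. Components now {epsilon,eta,iota,kappa} {rho} {mu} {beta}
eta iota (11): skip — eta and iota already connected.
iota mu (16): add. Components now {epsilon,eta,iota,kappa,mu} {rho} {beta}
epsilon eta (17): skip — epsilon and eta already connected.
beta rho (18): add. Components now {epsilon,eta,iota,kappa,mu} {beta,rho}
epsilon mu (18): skip — mu and epsilon already connected.
eta rho (19): add. Components now {beta,epsilon,eta,iota,kappa,mu,rho}
Edges rejected before the tree was complete: 3.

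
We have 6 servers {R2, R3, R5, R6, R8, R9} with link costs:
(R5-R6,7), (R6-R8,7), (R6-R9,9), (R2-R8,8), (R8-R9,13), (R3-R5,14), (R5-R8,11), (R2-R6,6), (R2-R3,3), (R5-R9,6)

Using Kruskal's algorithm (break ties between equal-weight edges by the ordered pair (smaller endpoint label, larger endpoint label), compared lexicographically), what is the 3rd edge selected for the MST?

Kruskal's algorithm — process edges by increasing weight (ties by edge label):
R2-R3 (3): add — endpoints in different components.
R2-R6 (6): add — endpoints in different components.
R5-R9 (6): add — endpoints in different components.
R5-R6 (7): add — endpoints in different components.
R6-R8 (7): add — endpoints in different components.
The 3rd edge added is R5-R9.

R5-R9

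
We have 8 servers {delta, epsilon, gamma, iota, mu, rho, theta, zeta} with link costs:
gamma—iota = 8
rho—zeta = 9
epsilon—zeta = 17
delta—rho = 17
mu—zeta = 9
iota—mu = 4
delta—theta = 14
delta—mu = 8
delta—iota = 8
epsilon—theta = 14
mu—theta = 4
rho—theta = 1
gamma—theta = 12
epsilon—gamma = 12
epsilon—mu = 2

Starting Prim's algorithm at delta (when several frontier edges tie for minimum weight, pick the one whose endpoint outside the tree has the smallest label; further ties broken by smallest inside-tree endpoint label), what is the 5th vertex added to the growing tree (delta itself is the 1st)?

theta

Prim, starting at delta.
Step 1: cheapest edge leaving the tree is delta—iota (8); add iota.
Step 2: cheapest edge leaving the tree is iota—mu (4); add mu.
Step 3: cheapest edge leaving the tree is epsilon—mu (2); add epsilon.
Step 4: cheapest edge leaving the tree is mu—theta (4); add theta.
Step 5: cheapest edge leaving the tree is rho—theta (1); add rho.
Step 6: cheapest edge leaving the tree is gamma—iota (8); add gamma.
Step 7: cheapest edge leaving the tree is mu—zeta (9); add zeta.
Vertex order: delta, iota, mu, epsilon, theta, rho, gamma, zeta. The 5th vertex is theta.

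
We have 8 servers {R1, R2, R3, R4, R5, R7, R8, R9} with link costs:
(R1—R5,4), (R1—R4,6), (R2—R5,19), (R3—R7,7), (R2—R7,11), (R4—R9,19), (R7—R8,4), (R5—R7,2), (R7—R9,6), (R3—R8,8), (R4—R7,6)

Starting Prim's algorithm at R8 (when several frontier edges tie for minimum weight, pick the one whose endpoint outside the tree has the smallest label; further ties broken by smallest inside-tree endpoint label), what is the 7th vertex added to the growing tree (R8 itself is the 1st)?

R3

Grow the tree from R8 using Prim:
Step 1: frontier [R7—R8 4, R3—R8 8] → take R7—R8 (4); add R7.
Step 2: frontier [R5—R7 2, R4—R7 6, R7—R9 6, R3—R7 7, R2—R7 11, R3—R8 8] → take R5—R7 (2); add R5.
Step 3: frontier [R1—R5 4, R2—R5 19, R4—R7 6, R7—R9 6, R3—R7 7, R2—R7 11, R3—R8 8] → take R1—R5 (4); add R1.
Step 4: frontier [R1—R4 6, R2—R5 19, R4—R7 6, R7—R9 6, R3—R7 7, R2—R7 11, R3—R8 8] → take R1—R4 (6); add R4.
Step 5: frontier [R4—R9 19, R2—R5 19, R7—R9 6, R3—R7 7, R2—R7 11, R3—R8 8] → take R7—R9 (6); add R9.
Step 6: frontier [R2—R5 19, R3—R7 7, R2—R7 11, R3—R8 8] → take R3—R7 (7); add R3.
Step 7: frontier [R2—R5 19, R2—R7 11] → take R2—R7 (11); add R2.
Vertex order: R8, R7, R5, R1, R4, R9, R3, R2. The 7th vertex is R3.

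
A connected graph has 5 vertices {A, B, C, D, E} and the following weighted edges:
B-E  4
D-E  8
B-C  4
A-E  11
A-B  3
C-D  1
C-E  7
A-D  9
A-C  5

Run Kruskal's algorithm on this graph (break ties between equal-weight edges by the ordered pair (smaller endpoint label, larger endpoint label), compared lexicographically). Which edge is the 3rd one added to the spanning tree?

Kruskal: consider edges lightest-first.
C-D (1): add — endpoints in different components.
A-B (3): add — endpoints in different components.
B-C (4): add — endpoints in different components.
B-E (4): add — endpoints in different components.
The 3rd edge added is B-C.

B-C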